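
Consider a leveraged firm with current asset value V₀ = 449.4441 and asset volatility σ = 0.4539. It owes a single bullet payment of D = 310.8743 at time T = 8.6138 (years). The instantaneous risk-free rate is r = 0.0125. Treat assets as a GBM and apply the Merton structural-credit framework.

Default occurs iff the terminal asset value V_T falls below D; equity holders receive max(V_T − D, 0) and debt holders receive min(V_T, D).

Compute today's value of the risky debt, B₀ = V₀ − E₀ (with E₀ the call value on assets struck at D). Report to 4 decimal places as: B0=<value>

Work the structural quantities from V₀ = 449.4441 against face 310.8743:
d₁ = [ln(V₀/D) + (r + σ²/2)T] / (σ√T)
   = [ln(449.4441/310.8743) + (0.0125 + 0.5·0.4539²)·8.6138] / (0.4539·√8.6138)
   = [0.368623 + 0.995002] / 1.332164 = 1.023617
d₂ = d₁ − σ√T = 1.023617 − 1.332164 = -0.308547
N(d₁) = 0.846992,  N(d₂) = 0.378833,  e^(−rT) = 0.897922
E₀ = V₀·N(d₁) − D·e^(−rT)·N(d₂)
   = 449.4441·0.846992 − 310.8743·0.897922·0.378833 = 274.927722
B₀ = V₀ − E₀ = 449.4441 − 274.927722 = 174.516378

B0=174.5164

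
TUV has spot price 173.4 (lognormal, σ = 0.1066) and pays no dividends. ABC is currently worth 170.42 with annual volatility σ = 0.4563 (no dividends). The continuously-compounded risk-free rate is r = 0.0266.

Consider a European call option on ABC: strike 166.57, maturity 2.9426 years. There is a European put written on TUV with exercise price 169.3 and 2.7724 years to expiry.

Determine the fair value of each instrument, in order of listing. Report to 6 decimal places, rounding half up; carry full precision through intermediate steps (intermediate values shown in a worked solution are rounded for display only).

price(ABC call K=166.57) = 57.979388
price(TUV put K=169.3) = 5.344574

[ABC call K=166.57]
σ√T = 0.4563·√2.9426 = 0.782737
d₁ = (ln(S/K) + (r+σ²/2)T) / (σ√T) = (ln(170.42/166.57) + (0.0266+0.4563²/2)·2.9426) / 0.782737 = (0.022850 + 0.384612) / 0.782737 = 0.520561
d₂ = d₁ − σ√T = 0.520561 − 0.782737 = -0.262177
e^{−rT} = 0.924712
N(d₁) = 0.698664,  N(d₂) = 0.396593
price = S·N(d₁) − K·e^{−rT}·N(d₂) = 119.066254 − 61.086866 = 57.979388
[TUV put K=169.3]
σ√T = 0.1066·√2.7724 = 0.177495
d₁ = (ln(S/K) + (r+σ²/2)T) / (σ√T) = (ln(173.4/169.3) + (0.0266+0.1066²/2)·2.7724) / 0.177495 = (0.023929 + 0.089498) / 0.177495 = 0.639044
d₂ = d₁ − σ√T = 0.639044 − 0.177495 = 0.461549
e^{−rT} = 0.928908
N(−d₁) = 0.261397,  N(−d₂) = 0.322202
price = K·e^{−rT}·N(−d₂) − S·N(−d₁) = 50.670865 − 45.326291 = 5.344574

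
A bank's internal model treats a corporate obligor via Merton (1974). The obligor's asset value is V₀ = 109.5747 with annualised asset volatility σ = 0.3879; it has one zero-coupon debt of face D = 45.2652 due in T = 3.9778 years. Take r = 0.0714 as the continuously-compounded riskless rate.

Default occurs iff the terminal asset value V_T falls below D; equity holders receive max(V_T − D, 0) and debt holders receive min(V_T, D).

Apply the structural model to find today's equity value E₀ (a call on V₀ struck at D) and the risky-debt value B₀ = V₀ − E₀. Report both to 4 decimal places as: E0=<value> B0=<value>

E0=76.7843 B0=32.7904

Apply the equity-as-call identities (strike 45.2652, horizon 3.9778 years):
d₁ = [ln(V₀/D) + (r + σ²/2)T] / (σ√T)
   = [ln(109.5747/45.2652) + (0.0714 + 0.5·0.3879²)·3.9778] / (0.3879·√3.9778)
   = [0.884068 + 0.583278] / 0.773644 = 1.896667
d₂ = d₁ − σ√T = 1.896667 − 0.773644 = 1.123023
N(d₁) = 0.971064,  N(d₂) = 0.869286,  e^(−rT) = 0.752755
E₀ = V₀·N(d₁) − D·e^(−rT)·N(d₂)
   = 109.5747·0.971064 − 45.2652·0.752755·0.869286 = 76.784324
B₀ = V₀ − E₀ = 109.5747 − 76.784324 = 32.790376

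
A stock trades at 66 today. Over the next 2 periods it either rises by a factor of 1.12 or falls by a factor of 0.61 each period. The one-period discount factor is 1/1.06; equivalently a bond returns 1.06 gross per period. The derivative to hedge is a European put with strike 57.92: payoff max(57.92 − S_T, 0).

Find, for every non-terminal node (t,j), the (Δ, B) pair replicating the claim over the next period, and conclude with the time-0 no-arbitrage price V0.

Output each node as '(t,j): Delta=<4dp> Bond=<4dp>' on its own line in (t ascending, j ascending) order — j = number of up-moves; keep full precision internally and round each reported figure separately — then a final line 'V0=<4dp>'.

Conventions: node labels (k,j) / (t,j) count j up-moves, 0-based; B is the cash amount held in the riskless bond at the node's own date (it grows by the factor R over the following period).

(0,0): Delta=-0.3850 Bond=28.1886
(1,0): Delta=-1.0000 Bond=54.6415
(1,1): Delta=-0.3403 Bond=26.5783
V0=2.7814

No-arbitrage ⇒ martingale measure with p* = (R−d)/(u−d) = 0.8824.
Payoffs at expiry: V(2,0)=33.3614, V(2,1)=12.8288, V(2,2)=0.0000
  t=1,j=0: stock 40.2600 → up 45.0912 (V=12.8288), down 24.5586 (V=33.3614). Price 14.3815; hedge Δ=-1.0000, bond B=54.6415.
  t=1,j=1: stock 73.9200 → up 82.7904 (V=0.0000), down 45.0912 (V=12.8288). Price 1.4238; hedge Δ=-0.3403, bond B=26.5783.
  t=0,j=0: stock 66.0000 → up 73.9200 (V=1.4238), down 40.2600 (V=14.3815). Price 2.7814; hedge Δ=-0.3850, bond B=28.1886.
Verification: the root portfolio costs Δ(0,0)·S0 + B(0,0) = 2.7814, matching V0.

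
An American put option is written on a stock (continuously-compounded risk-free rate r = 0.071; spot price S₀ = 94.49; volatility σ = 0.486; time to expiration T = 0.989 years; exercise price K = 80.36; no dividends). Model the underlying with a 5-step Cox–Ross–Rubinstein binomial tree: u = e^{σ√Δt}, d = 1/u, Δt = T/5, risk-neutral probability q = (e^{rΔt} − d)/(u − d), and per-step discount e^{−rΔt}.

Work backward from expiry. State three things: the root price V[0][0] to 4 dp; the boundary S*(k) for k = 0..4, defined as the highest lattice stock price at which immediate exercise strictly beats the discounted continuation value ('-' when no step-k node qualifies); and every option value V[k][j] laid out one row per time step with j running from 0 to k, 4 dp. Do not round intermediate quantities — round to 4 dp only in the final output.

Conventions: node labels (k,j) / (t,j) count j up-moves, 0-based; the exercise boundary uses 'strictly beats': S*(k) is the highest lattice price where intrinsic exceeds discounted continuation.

price = 8.6371
boundary = - - - 49.4051 61.3257
tree:
8.6371
13.6780 3.4014
21.0173 6.0877 0.5757
30.9549 10.8135 1.1199 0.0000
40.5585 19.0343 2.1784 0.0000 0.0000
48.2952 30.9549 4.2373 0.0000 0.0000 0.0000

Δt=0.19780, u=1.24128, d=0.80562, q=0.47864, disc=e^(-rΔt)=0.98605
k=5 terminal: V=max(K-S,0) → 48.2952 30.9549 4.2373 0.0000 0.0000 0.0000
k=4: j=0 S=39.8015 intr=40.5585 cont=39.4378 V=40.5585[EX]; j=1 S=61.3257 intr=19.0343 cont=17.9136 V=19.0343[EX]; j=2 S=94.4900 intr=0.0000 cont=2.1784 V=2.1784[hold]; j=3 S=145.5891 intr=0.0000 cont=0.0000 V=0.0000[hold]; j=4 S=224.3220 intr=0.0000 cont=0.0000 V=0.0000[hold]  S*(4)=61.3257
k=3: j=0 S=49.4051 intr=30.9549 cont=29.8343 V=30.9549[EX]; j=1 S=76.1227 intr=4.2373 cont=10.8135 V=10.8135[hold]; j=2 S=117.2890 intr=0.0000 cont=1.1199 V=1.1199[hold]; j=3 S=180.7175 intr=0.0000 cont=0.0000 V=0.0000[hold]  S*(3)=49.4051
k=2: j=0 S=61.3257 intr=19.0343 cont=21.0173 V=21.0173[hold]; j=1 S=94.4900 intr=0.0000 cont=6.0877 V=6.0877[hold]; j=2 S=145.5891 intr=0.0000 cont=0.5757 V=0.5757[hold]  S*(2)=-
k=1: j=0 S=76.1227 intr=4.2373 cont=13.6780 V=13.6780[hold]; j=1 S=117.2890 intr=0.0000 cont=3.4014 V=3.4014[hold]  S*(1)=-
k=0: j=0 S=94.4900 intr=0.0000 cont=8.6371 V=8.6371[hold]  S*(0)=-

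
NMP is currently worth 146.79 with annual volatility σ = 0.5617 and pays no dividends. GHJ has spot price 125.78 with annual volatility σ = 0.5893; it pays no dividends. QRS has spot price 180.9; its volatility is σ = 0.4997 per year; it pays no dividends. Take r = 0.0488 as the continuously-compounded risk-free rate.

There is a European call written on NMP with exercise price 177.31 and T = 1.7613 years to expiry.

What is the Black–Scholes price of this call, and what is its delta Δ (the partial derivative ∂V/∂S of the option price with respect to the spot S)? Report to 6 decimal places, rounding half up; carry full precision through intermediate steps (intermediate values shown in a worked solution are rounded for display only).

price = 37.427370
Δ = 0.592752

σ√T = 0.5617·√1.7613 = 0.745454
d₁ = (ln(S/K) + (r+σ²/2)T) / (σ√T) = (ln(146.79/177.31) + (0.0488+0.5617²/2)·1.7613) / 0.745454 = (-0.188897 + 0.363803) / 0.745454 = 0.234630
d₂ = d₁ − σ√T = 0.234630 − 0.745454 = -0.510824
e^{−rT} = 0.917639
N(d₁) = 0.592752,  N(d₂) = 0.304737
Call price V = S·N(d₁) − K·e^{−rT}·N(d₂) = 87.010071 − 49.582702 = 37.427370
Δ = N(d₁) = 0.592752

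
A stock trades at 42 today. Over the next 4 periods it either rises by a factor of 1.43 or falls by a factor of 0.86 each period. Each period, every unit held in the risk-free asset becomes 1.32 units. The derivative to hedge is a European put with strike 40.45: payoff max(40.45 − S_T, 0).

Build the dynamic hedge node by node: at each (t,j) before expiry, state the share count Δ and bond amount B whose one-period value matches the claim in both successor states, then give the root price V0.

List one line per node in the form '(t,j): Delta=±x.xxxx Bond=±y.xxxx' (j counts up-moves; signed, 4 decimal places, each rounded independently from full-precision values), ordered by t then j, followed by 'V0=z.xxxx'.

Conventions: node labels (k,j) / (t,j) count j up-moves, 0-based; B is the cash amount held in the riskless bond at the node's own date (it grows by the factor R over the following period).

(0,0): Delta=-0.0057 Bond=0.2633
(1,0): Delta=-0.0353 Bond=1.4189
(1,1): Delta=-0.0014 Bond=0.0913
(2,0): Delta=-0.2034 Bond=7.0928
(2,1): Delta=-0.0112 Bond=0.6248
(2,2): Delta=0.0000 Bond=0.0000
(3,0): Delta=-1.0000 Bond=30.6439
(3,1): Delta=-0.0888 Bond=4.2734
(3,2): Delta=0.0000 Bond=0.0000
(3,3): Delta=0.0000 Bond=0.0000
V0=0.0252

The replicating-portfolio and risk-neutral prices coincide; use p* = (1.32−0.86)/(1.43−0.86) = 0.8070 for the latter.
Payoffs at expiry: V(4,0)=17.4757, V(4,1)=2.2485, V(4,2)=0.0000, V(4,3)=0.0000, V(4,4)=0.0000
(3,0): S=26.7144. Δ = (V_up−V_dn)/(S_up−S_dn) = (2.2485−17.4757)/(38.2015−22.9743) = -1.0000. V = [p*·2.2485 + (1−p*)·17.4757]/1.32 = 3.9296. B = V − Δ·S = 30.6439.
(3,1): S=44.4204. Δ = (V_up−V_dn)/(S_up−S_dn) = (0.0000−2.2485)/(63.5211−38.2015) = -0.0888. V = [p*·0.0000 + (1−p*)·2.2485]/1.32 = 0.3287. B = V − Δ·S = 4.2734.
(3,2): S=73.8618. Δ = (V_up−V_dn)/(S_up−S_dn) = (0.0000−0.0000)/(105.6224−63.5211) = 0.0000. V = [p*·0.0000 + (1−p*)·0.0000]/1.32 = 0.0000. B = V − Δ·S = 0.0000.
(3,3): S=122.8167. Δ = (V_up−V_dn)/(S_up−S_dn) = (0.0000−0.0000)/(175.6279−105.6224) = 0.0000. V = [p*·0.0000 + (1−p*)·0.0000]/1.32 = 0.0000. B = V − Δ·S = 0.0000.
(2,0): S=31.0632. Δ = (V_up−V_dn)/(S_up−S_dn) = (0.3287−3.9296)/(44.4204−26.7144) = -0.2034. V = [p*·0.3287 + (1−p*)·3.9296]/1.32 = 0.7755. B = V − Δ·S = 7.0928.
(2,1): S=51.6516. Δ = (V_up−V_dn)/(S_up−S_dn) = (0.0000−0.3287)/(73.8618−44.4204) = -0.0112. V = [p*·0.0000 + (1−p*)·0.3287]/1.32 = 0.0481. B = V − Δ·S = 0.6248.
(2,2): S=85.8858. Δ = (V_up−V_dn)/(S_up−S_dn) = (0.0000−0.0000)/(122.8167−73.8618) = 0.0000. V = [p*·0.0000 + (1−p*)·0.0000]/1.32 = 0.0000. B = V − Δ·S = 0.0000.
(1,0): S=36.1200. Δ = (V_up−V_dn)/(S_up−S_dn) = (0.0481−0.7755)/(51.6516−31.0632) = -0.0353. V = [p*·0.0481 + (1−p*)·0.7755]/1.32 = 0.1428. B = V − Δ·S = 1.4189.
(1,1): S=60.0600. Δ = (V_up−V_dn)/(S_up−S_dn) = (0.0000−0.0481)/(85.8858−51.6516) = -0.0014. V = [p*·0.0000 + (1−p*)·0.0481]/1.32 = 0.0070. B = V − Δ·S = 0.0913.
(0,0): S=42.0000. Δ = (V_up−V_dn)/(S_up−S_dn) = (0.0070−0.1428)/(60.0600−36.1200) = -0.0057. V = [p*·0.0070 + (1−p*)·0.1428]/1.32 = 0.0252. B = V − Δ·S = 0.2633.
Verification: the root portfolio costs Δ(0,0)·S0 + B(0,0) = 0.0252, matching V0.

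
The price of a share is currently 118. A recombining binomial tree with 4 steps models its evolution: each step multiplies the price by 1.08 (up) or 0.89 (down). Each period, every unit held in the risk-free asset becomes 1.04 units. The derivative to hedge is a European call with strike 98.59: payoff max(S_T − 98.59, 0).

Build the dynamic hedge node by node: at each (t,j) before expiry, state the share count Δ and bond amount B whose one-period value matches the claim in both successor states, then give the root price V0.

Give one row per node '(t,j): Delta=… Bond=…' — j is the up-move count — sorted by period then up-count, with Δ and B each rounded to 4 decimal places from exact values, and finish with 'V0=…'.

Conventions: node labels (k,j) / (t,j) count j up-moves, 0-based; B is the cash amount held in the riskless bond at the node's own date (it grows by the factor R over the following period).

Risk-neutral probability p* = (R−d)/(u−d) = (1.04−0.89)/(1.08−0.89) = 0.7895.
Expiry values: V(4,0)=0.0000, V(4,1)=0.0000, V(4,2)=10.4308, V(4,3)=33.7050, V(4,4)=61.9477
Node (3,0) S=83.1863: V=(p*·0.0000+(1−p*)·0.0000)/1.04=0.0000; Δ=(0.0000−0.0000)/(89.8412−74.0358)=0.0000; B=V−Δ·S=0.0000
Node (3,1) S=100.9452: V=(p*·10.4308+(1−p*)·0.0000)/1.04=7.9181; Δ=(10.4308−0.0000)/(109.0208−89.8412)=0.5439; B=V−Δ·S=-46.9810
Node (3,2) S=122.4953: V=(p*·33.7050+(1−p*)·10.4308)/1.04=27.6973; Δ=(33.7050−10.4308)/(132.2950−109.0208)=1.0000; B=V−Δ·S=-94.7981
Node (3,3) S=148.6460: V=(p*·61.9477+(1−p*)·33.7050)/1.04=53.8479; Δ=(61.9477−33.7050)/(160.5377−132.2950)=1.0000; B=V−Δ·S=-94.7981
Node (2,0) S=93.4678: V=(p*·7.9181+(1−p*)·0.0000)/1.04=6.0107; Δ=(7.9181−0.0000)/(100.9452−83.1863)=0.4459; B=V−Δ·S=-35.6637
Node (2,1) S=113.4216: V=(p*·27.6973+(1−p*)·7.9181)/1.04=22.6281; Δ=(27.6973−7.9181)/(122.4953−100.9452)=0.9178; B=V−Δ·S=-81.4724
Node (2,2) S=137.6352: V=(p*·53.8479+(1−p*)·27.6973)/1.04=46.4832; Δ=(53.8479−27.6973)/(148.6460−122.4953)=1.0000; B=V−Δ·S=-91.1520
Node (1,0) S=105.0200: V=(p*·22.6281+(1−p*)·6.0107)/1.04=18.3940; Δ=(22.6281−6.0107)/(113.4216−93.4678)=0.8328; B=V−Δ·S=-69.0659
Node (1,1) S=127.4400: V=(p*·46.4832+(1−p*)·22.6281)/1.04=39.8664; Δ=(46.4832−22.6281)/(137.6352−113.4216)=0.9852; B=V−Δ·S=-85.6867
Node (0,0) S=118.0000: V=(p*·39.8664+(1−p*)·18.3940)/1.04=33.9864; Δ=(39.8664−18.3940)/(127.4400−105.0200)=0.9577; B=V−Δ·S=-79.0265
Sanity check at the root: Δ(0,0)·S0 + B(0,0) reproduces V0 = 33.9864.

(0,0): Delta=0.9577 Bond=-79.0265
(1,0): Delta=0.8328 Bond=-69.0659
(1,1): Delta=0.9852 Bond=-85.6867
(2,0): Delta=0.4459 Bond=-35.6637
(2,1): Delta=0.9178 Bond=-81.4724
(2,2): Delta=1.0000 Bond=-91.1520
(3,0): Delta=0.0000 Bond=0.0000
(3,1): Delta=0.5439 Bond=-46.9810
(3,2): Delta=1.0000 Bond=-94.7981
(3,3): Delta=1.0000 Bond=-94.7981
V0=33.9864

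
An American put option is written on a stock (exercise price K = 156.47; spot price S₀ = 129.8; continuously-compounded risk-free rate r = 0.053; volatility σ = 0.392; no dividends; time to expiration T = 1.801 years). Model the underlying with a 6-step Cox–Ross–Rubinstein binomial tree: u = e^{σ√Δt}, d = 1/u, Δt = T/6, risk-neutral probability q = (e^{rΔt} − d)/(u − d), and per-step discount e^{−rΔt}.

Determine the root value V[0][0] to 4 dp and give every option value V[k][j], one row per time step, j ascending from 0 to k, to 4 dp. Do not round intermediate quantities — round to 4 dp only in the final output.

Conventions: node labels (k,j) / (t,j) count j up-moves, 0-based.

Δt=0.30017  u=1.23957  d=0.80673  q=0.48356  discount=0.98422
step 6 (expiry): payoffs max(K−S,0) = 120.6898 101.4923 71.9945 26.6700 0.0000 0.0000 0.0000
k=5: (k=5,j=0): S=44.3521, K−S=112.1179, hold=109.6483 ⇒ V=112.1179 exercise | (k=5,j=1): S=68.1488, K−S=88.3212, hold=85.8516 ⇒ V=88.3212 exercise | (k=5,j=2): S=104.7135, K−S=51.7565, hold=49.2870 ⇒ V=51.7565 exercise | (k=5,j=3): S=160.8966, K−S=0.0000, hold=13.5560 ⇒ V=13.5560 continue | (k=5,j=4): S=247.2242, K−S=0.0000, hold=0.0000 ⇒ V=0.0000 continue | (k=5,j=5): S=379.8700, K−S=0.0000, hold=0.0000 ⇒ V=0.0000 continue
k=4: (k=4,j=0): S=54.9777, K−S=101.4923, hold=99.0228 ⇒ V=101.4923 exercise | (k=4,j=1): S=84.4755, K−S=71.9945, hold=69.5250 ⇒ V=71.9945 exercise | (k=4,j=2): S=129.8000, K−S=26.6700, hold=32.7589 ⇒ V=32.7589 continue | (k=4,j=3): S=199.4430, K−S=0.0000, hold=6.8904 ⇒ V=6.8904 continue | (k=4,j=4): S=306.4524, K−S=0.0000, hold=0.0000 ⇒ V=0.0000 continue
k=3: (k=3,j=0): S=68.1488, K−S=88.3212, hold=85.8516 ⇒ V=88.3212 exercise | (k=3,j=1): S=104.7135, K−S=51.7565, hold=52.1848 ⇒ V=52.1848 continue | (k=3,j=2): S=160.8966, K−S=0.0000, hold=19.9302 ⇒ V=19.9302 continue | (k=3,j=3): S=247.2242, K−S=0.0000, hold=3.5023 ⇒ V=3.5023 continue
k=2: (k=2,j=0): S=84.4755, K−S=71.9945, hold=69.7288 ⇒ V=71.9945 exercise | (k=2,j=1): S=129.8000, K−S=26.6700, hold=36.0103 ⇒ V=36.0103 continue | (k=2,j=2): S=199.4430, K−S=0.0000, hold=11.7971 ⇒ V=11.7971 continue
k=1: (k=1,j=0): S=104.7135, K−S=51.7565, hold=53.7323 ⇒ V=53.7323 continue | (k=1,j=1): S=160.8966, K−S=0.0000, hold=23.9182 ⇒ V=23.9182 continue
k=0: (k=0,j=0): S=129.8000, K−S=26.6700, hold=38.6948 ⇒ V=38.6948 continue

price = 38.6948
tree:
38.6948
53.7323 23.9182
71.9945 36.0103 11.7971
88.3212 52.1848 19.9302 3.5023
101.4923 71.9945 32.7589 6.8904 0.0000
112.1179 88.3212 51.7565 13.5560 0.0000 0.0000
120.6898 101.4923 71.9945 26.6700 0.0000 0.0000 0.0000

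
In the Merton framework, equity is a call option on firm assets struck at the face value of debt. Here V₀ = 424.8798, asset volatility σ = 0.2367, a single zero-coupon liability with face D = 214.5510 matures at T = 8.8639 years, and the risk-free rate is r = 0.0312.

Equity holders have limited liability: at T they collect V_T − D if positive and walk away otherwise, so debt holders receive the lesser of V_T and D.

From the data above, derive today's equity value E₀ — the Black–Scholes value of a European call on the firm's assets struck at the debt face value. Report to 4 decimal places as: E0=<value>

E0=269.2351

Equity is a call on the firm's assets struck at D = 214.5510:
d₁ = [ln(V₀/D) + (r + σ²/2)T] / (σ√T)
   = [ln(424.8798/214.5510) + (0.0312 + 0.5·0.2367²)·8.8639] / (0.2367·√8.8639)
   = [0.683259 + 0.524862] / 0.704710 = 1.714351
d₂ = d₁ − σ√T = 1.714351 − 0.704710 = 1.009640
N(d₁) = 0.956768,  N(d₂) = 0.843666,  e^(−rT) = 0.758393
E₀ = V₀·N(d₁) − D·e^(−rT)·N(d₂)
   = 424.8798·0.956768 − 214.5510·0.758393·0.843666 = 269.235064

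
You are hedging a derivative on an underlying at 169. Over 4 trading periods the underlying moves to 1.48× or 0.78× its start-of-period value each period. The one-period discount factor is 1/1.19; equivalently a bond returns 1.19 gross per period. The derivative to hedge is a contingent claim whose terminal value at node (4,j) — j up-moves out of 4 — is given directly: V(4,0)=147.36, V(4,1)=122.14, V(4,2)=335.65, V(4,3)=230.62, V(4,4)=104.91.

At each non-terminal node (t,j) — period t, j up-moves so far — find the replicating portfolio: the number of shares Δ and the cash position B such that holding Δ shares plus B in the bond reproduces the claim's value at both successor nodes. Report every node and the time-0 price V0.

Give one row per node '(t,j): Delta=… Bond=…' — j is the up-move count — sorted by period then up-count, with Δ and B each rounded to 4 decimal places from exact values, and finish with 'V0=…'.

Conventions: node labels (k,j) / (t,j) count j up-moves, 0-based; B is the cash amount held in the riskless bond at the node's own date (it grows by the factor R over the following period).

Risk-neutral probability p* = (R−d)/(u−d) = (1.19−0.78)/(1.48−0.78) = 0.5857.
Expiry values: V(4,0)=147.3600, V(4,1)=122.1400, V(4,2)=335.6500, V(4,3)=230.6200, V(4,4)=104.9100
  t=3,j=0: stock 80.1993 → up 118.6949 (V=122.1400), down 62.5554 (V=147.3600). Price 111.4187; hedge Δ=-0.4492, bond B=147.4473.
  t=3,j=1: stock 152.1730 → up 225.2161 (V=335.6500), down 118.6949 (V=122.1400). Price 207.7276; hedge Δ=2.0044, bond B=-97.2867.
  t=3,j=2: stock 288.7385 → up 427.3330 (V=230.6200), down 225.2161 (V=335.6500). Price 230.3634; hedge Δ=-0.5196, bond B=380.4062.
  t=3,j=3: stock 547.8628 → up 810.8370 (V=104.9100), down 427.3330 (V=230.6200). Price 131.9242; hedge Δ=-0.3278, bond B=311.5100.
  t=2,j=0: stock 102.8196 → up 152.1730 (V=207.7276), down 80.1993 (V=111.4187). Price 141.0321; hedge Δ=1.3381, bond B=3.4480.
  t=2,j=1: stock 195.0936 → up 288.7385 (V=230.3634), down 152.1730 (V=207.7276). Price 185.7023; hedge Δ=0.1658, bond B=153.3655.
  t=2,j=2: stock 370.1776 → up 547.8628 (V=131.9242), down 288.7385 (V=230.3634). Price 145.1312; hedge Δ=-0.3799, bond B=285.7586.
  t=1,j=0: stock 131.8200 → up 195.0936 (V=185.7023), down 102.8196 (V=141.0321). Price 140.5009; hedge Δ=0.4841, bond B=76.6864.
  t=1,j=1: stock 250.1200 → up 370.1776 (V=145.1312), down 195.0936 (V=185.7023). Price 136.0834; hedge Δ=-0.2317, bond B=194.0420.
  t=0,j=0: stock 169.0000 → up 250.1200 (V=136.0834), down 131.8200 (V=140.5009). Price 115.8937; hedge Δ=-0.0373, bond B=122.2044.
Sanity check at the root: Δ(0,0)·S0 + B(0,0) reproduces V0 = 115.8937.

(0,0): Delta=-0.0373 Bond=122.2044
(1,0): Delta=0.4841 Bond=76.6864
(1,1): Delta=-0.2317 Bond=194.0420
(2,0): Delta=1.3381 Bond=3.4480
(2,1): Delta=0.1658 Bond=153.3655
(2,2): Delta=-0.3799 Bond=285.7586
(3,0): Delta=-0.4492 Bond=147.4473
(3,1): Delta=2.0044 Bond=-97.2867
(3,2): Delta=-0.5196 Bond=380.4062
(3,3): Delta=-0.3278 Bond=311.5100
V0=115.8937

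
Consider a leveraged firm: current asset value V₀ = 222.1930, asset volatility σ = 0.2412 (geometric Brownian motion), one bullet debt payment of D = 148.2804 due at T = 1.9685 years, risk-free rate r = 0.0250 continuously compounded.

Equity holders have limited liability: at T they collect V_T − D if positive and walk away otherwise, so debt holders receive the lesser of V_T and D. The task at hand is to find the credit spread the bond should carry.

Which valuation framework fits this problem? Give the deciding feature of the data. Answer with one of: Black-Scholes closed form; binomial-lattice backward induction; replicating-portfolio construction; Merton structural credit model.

Key observation: the question is about default risk generated by asset-value dynamics against a debt face of 148.2804 — the structural framework prices exactly that.

framework: Merton structural credit model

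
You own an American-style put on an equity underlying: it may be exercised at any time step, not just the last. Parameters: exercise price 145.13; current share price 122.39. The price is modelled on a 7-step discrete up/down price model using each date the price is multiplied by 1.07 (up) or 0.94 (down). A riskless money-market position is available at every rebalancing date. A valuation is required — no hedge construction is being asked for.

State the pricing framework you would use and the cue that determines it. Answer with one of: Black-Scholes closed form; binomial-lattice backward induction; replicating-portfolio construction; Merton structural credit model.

Key observation: the exercise right at every one of the 7 steps is what matters: each node needs max(145.13 − S, continuation), which only the stepwise tree valuation starting from spot 122.39 delivers.

framework: binomial-lattice backward induction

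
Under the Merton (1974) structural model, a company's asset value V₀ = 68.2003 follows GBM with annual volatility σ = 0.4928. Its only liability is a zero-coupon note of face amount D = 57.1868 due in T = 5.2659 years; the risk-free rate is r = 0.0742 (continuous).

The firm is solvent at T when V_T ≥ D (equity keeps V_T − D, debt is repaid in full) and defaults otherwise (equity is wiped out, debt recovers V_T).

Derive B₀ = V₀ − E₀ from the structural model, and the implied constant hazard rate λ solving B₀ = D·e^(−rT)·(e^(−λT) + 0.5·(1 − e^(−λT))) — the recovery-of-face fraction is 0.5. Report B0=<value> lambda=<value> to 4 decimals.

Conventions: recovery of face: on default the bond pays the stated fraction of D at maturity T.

Apply the equity-as-call identities (strike 57.1868, horizon 5.2659 years):
d₁ = [ln(V₀/D) + (r + σ²/2)T] / (σ√T)
   = [ln(68.2003/57.1868) + (0.0742 + 0.5·0.4928²)·5.2659] / (0.4928·√5.2659)
   = [0.176126 + 1.030147] / 1.130855 = 1.066690
d₂ = d₁ − σ√T = 1.066690 − 1.130855 = -0.064165
N(d₁) = 0.856944,  N(d₂) = 0.474419,  e^(−rT) = 0.676563
E₀ = V₀·N(d₁) − D·e^(−rT)·N(d₂)
   = 68.2003·0.856944 − 57.1868·0.676563·0.474419 = 40.088336
B₀ = V₀ − E₀ = 68.2003 − 40.088336 = 28.111964
e^(−λT) = (B₀·e^(rT)/D − 0.5)/(1 − 0.5) = (28.1120·1.478059/57.1868 − 0.5)/0.5 = 0.45317438
λ = −ln(0.45317438)/5.2659 = 0.150303

B0=28.1120 lambda=0.1503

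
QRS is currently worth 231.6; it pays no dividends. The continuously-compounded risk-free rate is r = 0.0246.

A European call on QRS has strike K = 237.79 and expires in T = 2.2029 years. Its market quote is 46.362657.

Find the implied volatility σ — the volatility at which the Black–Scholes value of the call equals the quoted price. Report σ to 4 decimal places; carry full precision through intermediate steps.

At σ = 0.3218 the Black–Scholes value reproduces the quote:
σ√T = 0.3218·√2.2029 = 0.477621
d₁ = (ln(S/K) + (r+σ²/2)T) / (σ√T) = (ln(231.6/237.79) + (0.0246+0.3218²/2)·2.2029) / 0.477621 = (-0.026376 + 0.168252) / 0.477621 = 0.297047
d₂ = d₁ − σ√T = 0.297047 − 0.477621 = -0.180574
e^{−rT} = 0.947251
N(d₁) = 0.616785,  N(d₂) = 0.428351
V = S·N(d₁) − K·e^{−rT}·N(d₂) = 142.847367 − 96.484711 = 46.362657 (matching the quote); vega is positive throughout, so no other σ reproduces this price

sigma = 0.3218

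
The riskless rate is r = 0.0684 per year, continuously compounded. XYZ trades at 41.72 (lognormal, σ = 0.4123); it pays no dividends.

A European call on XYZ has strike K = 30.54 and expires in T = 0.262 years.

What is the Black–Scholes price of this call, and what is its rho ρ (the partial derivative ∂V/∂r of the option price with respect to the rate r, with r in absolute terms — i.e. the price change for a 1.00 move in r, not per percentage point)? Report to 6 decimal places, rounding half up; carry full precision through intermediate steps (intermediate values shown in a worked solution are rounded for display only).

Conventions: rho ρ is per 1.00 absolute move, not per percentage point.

price = 11.910874
ρ = 7.289671

σ√T = 0.4123·√0.262 = 0.211040
d₁ = (ln(S/K) + (r+σ²/2)T) / (σ√T) = (ln(41.72/30.54) + (0.0684+0.4123²/2)·0.262) / 0.211040 = (0.311943 + 0.040190) / 0.211040 = 1.668563
d₂ = d₁ − σ√T = 1.668563 − 0.211040 = 1.457524
e^{−rT} = 0.982239
N(d₁) = 0.952398,  N(d₂) = 0.927514
Call price V = S·N(d₁) − K·e^{−rT}·N(d₂) = 39.734046 − 27.823172 = 11.910874
ρ = K·T·e^{−rT}·N(d₂) = 7.289671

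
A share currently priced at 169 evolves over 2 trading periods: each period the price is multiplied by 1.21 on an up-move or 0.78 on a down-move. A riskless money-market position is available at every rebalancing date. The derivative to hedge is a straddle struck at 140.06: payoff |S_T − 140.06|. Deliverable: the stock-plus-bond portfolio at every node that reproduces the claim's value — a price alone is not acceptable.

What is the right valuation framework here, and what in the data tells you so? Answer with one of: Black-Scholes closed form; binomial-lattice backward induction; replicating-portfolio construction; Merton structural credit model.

framework: replicating-portfolio construction

Key observation: the task asks for the hedge itself — share and bond holdings at every node of the 2-period tree on spot 169 with factors 1.21/0.78 — which is exactly what the replicating-portfolio construction produces.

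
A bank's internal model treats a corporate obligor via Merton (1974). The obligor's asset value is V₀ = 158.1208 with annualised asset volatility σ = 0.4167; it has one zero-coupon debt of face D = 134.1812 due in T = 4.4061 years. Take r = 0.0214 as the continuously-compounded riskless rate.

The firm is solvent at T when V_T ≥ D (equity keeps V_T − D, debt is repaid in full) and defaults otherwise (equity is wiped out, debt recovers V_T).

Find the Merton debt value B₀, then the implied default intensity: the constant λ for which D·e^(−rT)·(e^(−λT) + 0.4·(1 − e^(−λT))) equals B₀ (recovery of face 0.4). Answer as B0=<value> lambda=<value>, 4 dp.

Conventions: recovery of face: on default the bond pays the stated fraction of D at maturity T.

Apply the equity-as-call identities (strike 134.1812, horizon 4.4061 years):
d₁ = [ln(V₀/D) + (r + σ²/2)T] / (σ√T)
   = [ln(158.1208/134.1812) + (0.0214 + 0.5·0.4167²)·4.4061] / (0.4167·√4.4061)
   = [0.164168 + 0.476826] / 0.874683 = 0.732830
d₂ = d₁ − σ√T = 0.732830 − 0.874683 = -0.141853
N(d₁) = 0.768169,  N(d₂) = 0.443598,  e^(−rT) = 0.910018
E₀ = V₀·N(d₁) − D·e^(−rT)·N(d₂)
   = 158.1208·0.768169 − 134.1812·0.910018·0.443598 = 67.296902
B₀ = V₀ − E₀ = 158.1208 − 67.296902 = 90.823898
e^(−λT) = (B₀·e^(rT)/D − 0.4)/(1 − 0.4) = (90.8239·1.098879/134.1812 − 0.4)/0.6 = 0.57300617
λ = −ln(0.57300617)/4.4061 = 0.126384

B0=90.8239 lambda=0.1264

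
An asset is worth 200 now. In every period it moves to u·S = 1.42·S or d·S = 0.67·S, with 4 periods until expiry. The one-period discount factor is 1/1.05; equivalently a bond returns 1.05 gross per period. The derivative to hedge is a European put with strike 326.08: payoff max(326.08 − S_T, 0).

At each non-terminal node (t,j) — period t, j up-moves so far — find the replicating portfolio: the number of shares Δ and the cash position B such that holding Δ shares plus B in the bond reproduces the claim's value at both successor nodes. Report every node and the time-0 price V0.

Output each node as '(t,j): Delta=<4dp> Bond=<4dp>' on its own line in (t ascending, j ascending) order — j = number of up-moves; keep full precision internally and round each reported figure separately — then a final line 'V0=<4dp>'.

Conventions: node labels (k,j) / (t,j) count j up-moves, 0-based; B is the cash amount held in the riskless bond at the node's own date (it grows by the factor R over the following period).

(0,0): Delta=-0.5523 Bond=217.2903
(1,0): Delta=-0.8665 Bond=270.2693
(1,1): Delta=-0.4079 Bond=187.1486
(2,0): Delta=-1.0000 Bond=295.7642
(2,1): Delta=-0.8052 Bond=272.1167
(2,2): Delta=-0.2253 Bond=122.8852
(3,0): Delta=-1.0000 Bond=310.5524
(3,1): Delta=-1.0000 Bond=310.5524
(3,2): Delta=-0.7158 Bond=261.5462
(3,3): Delta=0.0000 Bond=0.0000
V0=106.8383

Arbitrage-free pricing uses the up-move probability p* = (R−d)/(u−d) = 0.5067, discounting each step at R = 1.05.
Expiry values: V(4,0)=285.7778, V(4,1)=240.6633, V(4,2)=145.0476, V(4,3)=0.0000, V(4,4)=0.0000
(3,0): S=60.1526. Δ = (V_up−V_dn)/(S_up−S_dn) = (240.6633−285.7778)/(85.4167−40.3022) = -1.0000. V = [p*·240.6633 + (1−p*)·285.7778]/1.05 = 250.3998. B = V − Δ·S = 310.5524.
(3,1): S=127.4876. Δ = (V_up−V_dn)/(S_up−S_dn) = (145.0476−240.6633)/(181.0324−85.4167) = -1.0000. V = [p*·145.0476 + (1−p*)·240.6633]/1.05 = 183.0648. B = V − Δ·S = 310.5524.
(3,2): S=270.1976. Δ = (V_up−V_dn)/(S_up−S_dn) = (0.0000−145.0476)/(383.6806−181.0324) = -0.7158. V = [p*·0.0000 + (1−p*)·145.0476]/1.05 = 68.1494. B = V − Δ·S = 261.5462.
(3,3): S=572.6576. Δ = (V_up−V_dn)/(S_up−S_dn) = (0.0000−0.0000)/(813.1738−383.6806) = 0.0000. V = [p*·0.0000 + (1−p*)·0.0000]/1.05 = 0.0000. B = V − Δ·S = 0.0000.
(2,0): S=89.7800. Δ = (V_up−V_dn)/(S_up−S_dn) = (183.0648−250.3998)/(127.4876−60.1526) = -1.0000. V = [p*·183.0648 + (1−p*)·250.3998]/1.05 = 205.9842. B = V − Δ·S = 295.7642.
(2,1): S=190.2800. Δ = (V_up−V_dn)/(S_up−S_dn) = (68.1494−183.0648)/(270.1976−127.4876) = -0.8052. V = [p*·68.1494 + (1−p*)·183.0648]/1.05 = 118.8962. B = V − Δ·S = 272.1167.
(2,2): S=403.2800. Δ = (V_up−V_dn)/(S_up−S_dn) = (0.0000−68.1494)/(572.6576−270.1976) = -0.2253. V = [p*·0.0000 + (1−p*)·68.1494]/1.05 = 32.0194. B = V − Δ·S = 122.8852.
(1,0): S=134.0000. Δ = (V_up−V_dn)/(S_up−S_dn) = (118.8962−205.9842)/(190.2800−89.7800) = -0.8665. V = [p*·118.8962 + (1−p*)·205.9842]/1.05 = 154.1520. B = V − Δ·S = 270.2693.
(1,1): S=284.0000. Δ = (V_up−V_dn)/(S_up−S_dn) = (32.0194−118.8962)/(403.2800−190.2800) = -0.4079. V = [p*·32.0194 + (1−p*)·118.8962]/1.05 = 71.3129. B = V − Δ·S = 187.1486.
(0,0): S=200.0000. Δ = (V_up−V_dn)/(S_up−S_dn) = (71.3129−154.1520)/(284.0000−134.0000) = -0.5523. V = [p*·71.3129 + (1−p*)·154.1520]/1.05 = 106.8383. B = V − Δ·S = 217.2903.
Verification: the root portfolio costs Δ(0,0)·S0 + B(0,0) = 106.8383, matching V0.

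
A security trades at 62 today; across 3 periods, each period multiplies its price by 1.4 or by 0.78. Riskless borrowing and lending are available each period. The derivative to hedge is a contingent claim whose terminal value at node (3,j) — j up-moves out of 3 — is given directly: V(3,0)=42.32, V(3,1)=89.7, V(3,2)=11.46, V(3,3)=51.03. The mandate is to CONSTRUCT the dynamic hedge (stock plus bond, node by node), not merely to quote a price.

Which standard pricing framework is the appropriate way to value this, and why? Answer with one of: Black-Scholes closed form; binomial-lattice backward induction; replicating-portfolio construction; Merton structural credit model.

Key observation: the mandate to exhibit the hedge at every date and state singles out the replicating-portfolio construction on the 3-period tree with factors 1.4 and 0.78 from 62.

framework: replicating-portfolio construction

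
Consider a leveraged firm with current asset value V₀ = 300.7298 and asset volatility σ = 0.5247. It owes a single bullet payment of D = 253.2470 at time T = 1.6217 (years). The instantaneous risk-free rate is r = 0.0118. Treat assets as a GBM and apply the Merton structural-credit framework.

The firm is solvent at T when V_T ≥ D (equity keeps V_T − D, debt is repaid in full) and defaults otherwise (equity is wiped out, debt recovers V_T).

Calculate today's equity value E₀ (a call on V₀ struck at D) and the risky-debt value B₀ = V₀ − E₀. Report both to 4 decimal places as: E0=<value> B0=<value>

Work the structural quantities from V₀ = 300.7298 against face 253.2470:
d₁ = [ln(V₀/D) + (r + σ²/2)T] / (σ√T)
   = [ln(300.7298/253.2470) + (0.0118 + 0.5·0.5247²)·1.6217] / (0.5247·√1.6217)
   = [0.171847 + 0.242371] / 0.668184 = 0.619916
d₂ = d₁ − σ√T = 0.619916 − 0.668184 = -0.048268
N(d₁) = 0.732343,  N(d₂) = 0.480751,  e^(−rT) = 0.981046
E₀ = V₀·N(d₁) − D·e^(−rT)·N(d₂)
   = 300.7298·0.732343 − 253.2470·0.981046·0.480751 = 100.796350
B₀ = V₀ − E₀ = 300.7298 − 100.796350 = 199.933450

E0=100.7963 B0=199.9335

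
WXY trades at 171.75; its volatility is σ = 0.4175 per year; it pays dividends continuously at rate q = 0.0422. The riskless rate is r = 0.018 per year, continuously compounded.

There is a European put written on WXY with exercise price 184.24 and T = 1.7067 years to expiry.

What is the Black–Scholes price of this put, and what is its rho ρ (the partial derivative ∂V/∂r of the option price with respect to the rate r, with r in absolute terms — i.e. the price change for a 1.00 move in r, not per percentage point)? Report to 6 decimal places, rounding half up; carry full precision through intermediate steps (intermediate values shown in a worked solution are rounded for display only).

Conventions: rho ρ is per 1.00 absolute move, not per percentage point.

price = 46.537573
ρ = -208.379564

σ√T = 0.4175·√1.7067 = 0.545425
d₁ = (ln(S/K) + (r−q+σ²/2)T) / (σ√T) = (ln(171.75/184.24) + (0.018−0.0422+0.4175²/2)·1.7067) / 0.545425 = (-0.070199 + 0.107442) / 0.545425 = 0.068282
d₂ = d₁ − σ√T = 0.068282 − 0.545425 = -0.477143
e^{−rT} = 0.969746
e^{−qT} = 0.930510
N(−d₁) = 0.472781,  N(−d₂) = 0.683370
Put price V = K·e^{−rT}·N(−d₂) − S·e^{−qT}·N(−d₁) = 122.095016 − 75.557443 = 46.537573
ρ = −K·T·e^{−rT}·N(−d₂) = -208.379564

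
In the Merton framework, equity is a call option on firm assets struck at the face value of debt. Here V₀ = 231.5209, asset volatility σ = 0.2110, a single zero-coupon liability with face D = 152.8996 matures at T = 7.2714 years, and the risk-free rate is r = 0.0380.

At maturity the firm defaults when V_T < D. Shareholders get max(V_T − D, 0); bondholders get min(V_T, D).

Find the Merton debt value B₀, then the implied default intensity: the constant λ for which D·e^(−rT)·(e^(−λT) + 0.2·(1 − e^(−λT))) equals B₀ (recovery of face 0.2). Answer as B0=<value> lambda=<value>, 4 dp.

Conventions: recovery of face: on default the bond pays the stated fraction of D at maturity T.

Work the structural quantities from V₀ = 231.5209 against face 152.8996:
d₁ = [ln(V₀/D) + (r + σ²/2)T] / (σ√T)
   = [ln(231.5209/152.8996) + (0.0380 + 0.5·0.2110²)·7.2714] / (0.2110·√7.2714)
   = [0.414889 + 0.438178] / 0.568973 = 1.499311
d₂ = d₁ − σ√T = 1.499311 − 0.568973 = 0.930338
N(d₁) = 0.933103,  N(d₂) = 0.823902,  e^(−rT) = 0.758575
E₀ = V₀·N(d₁) − D·e^(−rT)·N(d₂)
   = 231.5209·0.933103 − 152.8996·0.758575·0.823902 = 120.471982
B₀ = V₀ − E₀ = 231.5209 − 120.471982 = 111.048918
e^(−λT) = (B₀·e^(rT)/D − 0.2)/(1 − 0.2) = (111.0489·1.318261/152.8996 − 0.2)/0.8 = 0.94679350
λ = −ln(0.94679350)/7.2714 = 0.007519

B0=111.0489 lambda=0.0075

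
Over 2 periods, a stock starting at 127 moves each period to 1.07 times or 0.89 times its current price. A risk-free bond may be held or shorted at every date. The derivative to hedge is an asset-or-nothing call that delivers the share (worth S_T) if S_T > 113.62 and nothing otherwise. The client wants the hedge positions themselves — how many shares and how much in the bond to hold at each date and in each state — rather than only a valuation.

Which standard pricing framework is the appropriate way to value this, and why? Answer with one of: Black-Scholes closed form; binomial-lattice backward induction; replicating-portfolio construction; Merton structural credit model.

Key observation: the mandate to exhibit the hedge at every date and state singles out the replicating-portfolio construction on the 2-period tree with factors 1.07 and 0.89 from 127.

framework: replicating-portfolio construction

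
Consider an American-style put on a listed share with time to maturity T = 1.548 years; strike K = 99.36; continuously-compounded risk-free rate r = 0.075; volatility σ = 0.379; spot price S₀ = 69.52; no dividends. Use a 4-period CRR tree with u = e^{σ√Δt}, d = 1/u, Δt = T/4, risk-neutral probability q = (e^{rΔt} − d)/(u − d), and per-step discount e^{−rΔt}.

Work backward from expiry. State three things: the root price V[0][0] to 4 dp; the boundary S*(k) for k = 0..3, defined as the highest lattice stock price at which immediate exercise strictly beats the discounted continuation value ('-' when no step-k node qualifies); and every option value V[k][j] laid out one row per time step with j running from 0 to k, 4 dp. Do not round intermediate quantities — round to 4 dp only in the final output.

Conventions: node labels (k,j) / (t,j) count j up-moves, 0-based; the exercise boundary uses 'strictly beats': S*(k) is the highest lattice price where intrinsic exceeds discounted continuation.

price = 30.1462
boundary = - 54.9180 69.5200 54.9180
tree:
30.1462
44.4420 17.7971
55.9770 29.8400 6.9492
65.0892 44.4420 14.4002 0.0000
72.2874 55.9770 29.8400 0.0000 0.0000

Δt=0.38700, u=1.26589, d=0.78996, q=0.50321, disc=e^(-rΔt)=0.97139
k=4 terminal: V=max(K-S,0) → 72.2874 55.9770 29.8400 0.0000 0.0000
k=3: j=0 S=34.2708 intr=65.0892 cont=62.2467 V=65.0892[EX]; j=1 S=54.9180 intr=44.4420 cont=41.5995 V=44.4420[EX]; j=2 S=88.0045 intr=11.3555 cont=14.4002 V=14.4002[hold]; j=3 S=141.0246 intr=0.0000 cont=0.0000 V=0.0000[hold]  S*(3)=54.9180
k=2: j=0 S=43.3830 intr=55.9770 cont=53.1345 V=55.9770[EX]; j=1 S=69.5200 intr=29.8400 cont=28.4858 V=29.8400[EX]; j=2 S=111.4038 intr=0.0000 cont=6.9492 V=6.9492[hold]  S*(2)=69.5200
k=1: j=0 S=54.9180 intr=44.4420 cont=41.5995 V=44.4420[EX]; j=1 S=88.0045 intr=11.3555 cont=17.7971 V=17.7971[hold]  S*(1)=54.9180
k=0: j=0 S=69.5200 intr=29.8400 cont=30.1462 V=30.1462[hold]  S*(0)=-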